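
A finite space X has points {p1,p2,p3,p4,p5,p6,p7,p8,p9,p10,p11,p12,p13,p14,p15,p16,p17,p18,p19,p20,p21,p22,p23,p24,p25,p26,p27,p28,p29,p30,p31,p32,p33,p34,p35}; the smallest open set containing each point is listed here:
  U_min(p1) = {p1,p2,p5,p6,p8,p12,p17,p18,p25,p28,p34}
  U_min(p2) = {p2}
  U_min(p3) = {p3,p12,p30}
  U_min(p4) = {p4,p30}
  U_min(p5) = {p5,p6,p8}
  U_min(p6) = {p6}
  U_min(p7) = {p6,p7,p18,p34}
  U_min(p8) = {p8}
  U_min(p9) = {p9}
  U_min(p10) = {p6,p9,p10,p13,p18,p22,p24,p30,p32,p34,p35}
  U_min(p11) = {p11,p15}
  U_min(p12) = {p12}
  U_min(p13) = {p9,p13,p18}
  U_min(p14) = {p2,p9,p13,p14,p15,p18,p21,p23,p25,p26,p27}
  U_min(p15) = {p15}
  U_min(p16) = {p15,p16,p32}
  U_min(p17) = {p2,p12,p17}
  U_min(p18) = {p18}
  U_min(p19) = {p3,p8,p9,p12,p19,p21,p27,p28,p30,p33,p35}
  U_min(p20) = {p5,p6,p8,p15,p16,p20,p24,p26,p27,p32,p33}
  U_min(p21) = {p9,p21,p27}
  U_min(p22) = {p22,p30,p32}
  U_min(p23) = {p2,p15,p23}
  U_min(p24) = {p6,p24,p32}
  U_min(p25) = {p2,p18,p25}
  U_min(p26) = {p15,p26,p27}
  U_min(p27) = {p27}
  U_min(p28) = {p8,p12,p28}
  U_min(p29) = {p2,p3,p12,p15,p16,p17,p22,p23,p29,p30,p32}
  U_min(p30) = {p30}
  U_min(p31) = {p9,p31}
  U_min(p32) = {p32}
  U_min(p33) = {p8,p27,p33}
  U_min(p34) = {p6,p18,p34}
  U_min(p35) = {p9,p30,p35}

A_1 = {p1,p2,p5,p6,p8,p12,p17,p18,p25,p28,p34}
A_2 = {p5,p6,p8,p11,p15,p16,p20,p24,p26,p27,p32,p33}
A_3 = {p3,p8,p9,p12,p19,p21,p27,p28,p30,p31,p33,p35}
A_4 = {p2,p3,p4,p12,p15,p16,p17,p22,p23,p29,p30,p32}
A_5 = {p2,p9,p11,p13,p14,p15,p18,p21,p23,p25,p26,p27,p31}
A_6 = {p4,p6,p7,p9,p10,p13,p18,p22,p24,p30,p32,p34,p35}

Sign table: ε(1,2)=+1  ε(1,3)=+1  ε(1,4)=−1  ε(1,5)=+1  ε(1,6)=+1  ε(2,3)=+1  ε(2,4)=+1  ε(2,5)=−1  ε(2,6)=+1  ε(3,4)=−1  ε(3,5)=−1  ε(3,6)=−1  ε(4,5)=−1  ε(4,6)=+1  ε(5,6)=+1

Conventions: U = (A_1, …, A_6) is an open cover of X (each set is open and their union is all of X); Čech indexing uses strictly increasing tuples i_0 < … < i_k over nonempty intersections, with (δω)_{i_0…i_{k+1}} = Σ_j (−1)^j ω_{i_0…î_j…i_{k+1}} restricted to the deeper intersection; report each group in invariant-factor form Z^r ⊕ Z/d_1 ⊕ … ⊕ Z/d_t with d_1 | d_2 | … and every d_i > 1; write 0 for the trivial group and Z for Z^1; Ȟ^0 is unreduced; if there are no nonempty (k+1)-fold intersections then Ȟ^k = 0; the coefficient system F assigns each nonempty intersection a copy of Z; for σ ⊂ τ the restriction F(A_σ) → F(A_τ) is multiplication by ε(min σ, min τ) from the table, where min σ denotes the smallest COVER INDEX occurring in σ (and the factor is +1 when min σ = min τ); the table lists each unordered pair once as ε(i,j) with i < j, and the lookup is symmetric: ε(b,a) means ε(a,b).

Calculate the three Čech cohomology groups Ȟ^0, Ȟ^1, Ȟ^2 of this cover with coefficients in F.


Ȟ^0(U;F) ≅ 0, Ȟ^1(U;F) ≅ Z/2, Ȟ^2(U;F) ≅ Z

nonempty overlaps:
  A12={p5,p6,p8} A13={p8,p12,p28} A14={p2,p12,p17} A15={p2,p18,p25} A16={p6,p18,p34} A23={p8,p27,p33} A24={p15,p16,p32} A25={p11,p15,p26,p27} A26={p6,p24,p32} A34={p3,p12,p30} A35={p9,p21,p27,p31} A36={p9,p30,p35} A45={p2,p15,p23} A46={p4,p22,p30,p32} A56={p9,p13,p18}
  A123={p8} A126={p6} A134={p12} A145={p2} A156={p18} A235={p27} A245={p15} A246={p32} A346={p30} A356={p9}
C dims 6,15,10; δ0: rk 6, SNF 1^5·2; δ1: rk 9, SNF 1^9
degree 0: 6−6−0 = 0 → Ȟ^0 ≅ 0
degree 1: 15−9−6 = 0 plus torsion [2] → Ȟ^1 ≅ Z/2
degree 2: 10−0−9 = 1 → Ȟ^2 ≅ Z


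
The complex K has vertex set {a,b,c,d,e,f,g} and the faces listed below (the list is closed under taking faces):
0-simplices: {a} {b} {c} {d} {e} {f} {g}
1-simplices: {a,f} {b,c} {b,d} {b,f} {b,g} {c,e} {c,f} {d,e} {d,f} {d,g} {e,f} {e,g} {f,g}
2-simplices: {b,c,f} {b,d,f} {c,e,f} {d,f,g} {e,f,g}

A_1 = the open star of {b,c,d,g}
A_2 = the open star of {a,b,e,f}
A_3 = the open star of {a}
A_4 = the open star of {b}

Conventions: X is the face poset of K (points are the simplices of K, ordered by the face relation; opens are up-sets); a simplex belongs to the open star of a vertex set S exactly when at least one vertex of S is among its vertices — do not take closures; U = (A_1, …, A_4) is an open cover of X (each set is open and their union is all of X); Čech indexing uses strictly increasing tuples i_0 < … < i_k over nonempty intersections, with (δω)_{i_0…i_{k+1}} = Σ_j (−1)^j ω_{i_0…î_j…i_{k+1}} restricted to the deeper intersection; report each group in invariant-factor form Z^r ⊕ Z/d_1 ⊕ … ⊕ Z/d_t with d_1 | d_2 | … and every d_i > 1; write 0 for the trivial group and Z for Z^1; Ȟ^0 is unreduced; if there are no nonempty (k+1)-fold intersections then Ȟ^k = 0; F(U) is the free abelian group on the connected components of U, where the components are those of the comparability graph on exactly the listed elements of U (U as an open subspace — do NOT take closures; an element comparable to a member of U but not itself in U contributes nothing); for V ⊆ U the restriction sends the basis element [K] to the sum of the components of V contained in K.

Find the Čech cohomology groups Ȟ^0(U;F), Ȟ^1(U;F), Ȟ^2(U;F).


nerve of the cover:
  A1={{b},{c},{d},{g},{b,c},{b,d},{b,f},{b,g},{c,e},{c,f},{d,e},{d,f},{d,g},{e,g},{f,g},{b,c,f},{b,d,f},{c,e,f},{d,f,g},{e,f,g}} A2={{a},{b},{e},{f},{a,f},{b,c},{b,d},{b,f},{b,g},{c,e},{c,f},{d,e},{d,f},{e,f},{e,g},{f,g},{b,c,f},{b,d,f},{c,e,f},{d,f,g},{e,f,g}} A3={{a},{a,f}} A4={{b},{b,c},{b,d},{b,f},{b,g},{b,c,f},{b,d,f}}
  A12={{b},{b,c},{b,d},{b,f},{b,g},{c,e},{c,f},{d,e},{d,f},{e,g},{f,g},{b,c,f},{b,d,f},{c,e,f},{d,f,g},{e,f,g}} A14={{b},{b,c},{b,d},{b,f},{b,g},{b,c,f},{b,d,f}} A23={{a},{a,f}} A24={{b},{b,c},{b,d},{b,f},{b,g},{b,c,f},{b,d,f}}
  A124={{b},{b,c},{b,d},{b,f},{b,g},{b,c,f},{b,d,f}}
components per intersection:
  A1: {{b},{c},{d},{g},{b,c},{b,d},{b,f},{b,g},{c,e},{c,f},{d,e},{d,f},{d,g},{e,g},{f,g},{b,c,f},{b,d,f},{c,e,f},{d,f,g},{e,f,g}}
  A2: {{a},{b},{e},{f},{a,f},{b,c},{b,d},{b,f},{b,g},{c,e},{c,f},{d,e},{d,f},{e,f},{e,g},{f,g},{b,c,f},{b,d,f},{c,e,f},{d,f,g},{e,f,g}}
  A3: {{a},{a,f}}
  A4: {{b},{b,c},{b,d},{b,f},{b,g},{b,c,f},{b,d,f}}
  A12: {{b},{b,c},{b,d},{b,f},{b,g},{c,e},{c,f},{d,f},{e,g},{f,g},{b,c,f},{b,d,f},{c,e,f},{d,f,g},{e,f,g}} {{d,e}}
  A14: {{b},{b,c},{b,d},{b,f},{b,g},{b,c,f},{b,d,f}}
  A23: {{a},{a,f}}
  A24: {{b},{b,c},{b,d},{b,f},{b,g},{b,c,f},{b,d,f}}
  A124: {{b},{b,c},{b,d},{b,f},{b,g},{b,c,f},{b,d,f}}
C dims 4,5,1; δ0: rk 3, SNF 1^3; δ1: rk 1, SNF 1^1
Ȟ^0 = (4 − 3) − 0 = 1, so Ȟ^0 ≅ Z
Ȟ^1 = (5 − 1) − 3 = 1, so Ȟ^1 ≅ Z
Ȟ^2 = (1 − 0) − 1 = 0, so Ȟ^2 ≅ 0

Ȟ^0 = Z,  Ȟ^1 = Z,  Ȟ^2 = 0


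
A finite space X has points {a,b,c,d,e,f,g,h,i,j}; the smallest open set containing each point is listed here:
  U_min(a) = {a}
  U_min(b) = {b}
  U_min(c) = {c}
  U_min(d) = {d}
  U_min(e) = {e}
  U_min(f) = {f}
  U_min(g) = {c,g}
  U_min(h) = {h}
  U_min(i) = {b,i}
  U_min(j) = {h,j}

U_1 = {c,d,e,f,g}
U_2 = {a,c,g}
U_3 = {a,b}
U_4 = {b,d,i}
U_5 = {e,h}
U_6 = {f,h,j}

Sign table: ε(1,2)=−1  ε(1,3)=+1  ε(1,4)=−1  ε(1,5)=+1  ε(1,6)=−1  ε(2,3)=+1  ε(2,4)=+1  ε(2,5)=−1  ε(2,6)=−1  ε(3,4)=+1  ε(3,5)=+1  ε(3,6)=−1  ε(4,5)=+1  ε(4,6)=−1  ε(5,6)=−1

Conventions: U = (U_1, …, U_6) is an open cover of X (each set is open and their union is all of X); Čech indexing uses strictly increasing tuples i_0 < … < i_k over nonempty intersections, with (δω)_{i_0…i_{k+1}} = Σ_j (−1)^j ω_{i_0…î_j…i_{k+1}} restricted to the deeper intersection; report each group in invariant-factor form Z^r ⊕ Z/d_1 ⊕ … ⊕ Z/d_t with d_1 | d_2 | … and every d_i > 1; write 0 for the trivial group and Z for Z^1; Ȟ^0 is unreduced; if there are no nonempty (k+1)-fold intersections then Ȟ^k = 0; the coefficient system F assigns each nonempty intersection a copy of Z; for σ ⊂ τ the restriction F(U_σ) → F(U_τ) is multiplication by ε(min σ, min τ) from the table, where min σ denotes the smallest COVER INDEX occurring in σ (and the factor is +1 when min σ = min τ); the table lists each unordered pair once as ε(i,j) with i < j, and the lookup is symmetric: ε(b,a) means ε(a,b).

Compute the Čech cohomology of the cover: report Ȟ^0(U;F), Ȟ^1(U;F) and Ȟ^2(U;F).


Ȟ^0 ≅ Z; Ȟ^1 ≅ Z^2; Ȟ^2 ≅ 0

nerve simplices:
  U12={c,g} U14={d} U15={e} U16={f} U23={a} U34={b} U56={h}
C dims 6,7; δ0: rk 5, SNF 1^5
degree 0: 6−5−0 = 1 → Ȟ^0 ≅ Z
degree 1: 7−0−5 = 2 → Ȟ^1 ≅ Z^2
degree 2: 0−0−0 = 0 → Ȟ^2 ≅ 0


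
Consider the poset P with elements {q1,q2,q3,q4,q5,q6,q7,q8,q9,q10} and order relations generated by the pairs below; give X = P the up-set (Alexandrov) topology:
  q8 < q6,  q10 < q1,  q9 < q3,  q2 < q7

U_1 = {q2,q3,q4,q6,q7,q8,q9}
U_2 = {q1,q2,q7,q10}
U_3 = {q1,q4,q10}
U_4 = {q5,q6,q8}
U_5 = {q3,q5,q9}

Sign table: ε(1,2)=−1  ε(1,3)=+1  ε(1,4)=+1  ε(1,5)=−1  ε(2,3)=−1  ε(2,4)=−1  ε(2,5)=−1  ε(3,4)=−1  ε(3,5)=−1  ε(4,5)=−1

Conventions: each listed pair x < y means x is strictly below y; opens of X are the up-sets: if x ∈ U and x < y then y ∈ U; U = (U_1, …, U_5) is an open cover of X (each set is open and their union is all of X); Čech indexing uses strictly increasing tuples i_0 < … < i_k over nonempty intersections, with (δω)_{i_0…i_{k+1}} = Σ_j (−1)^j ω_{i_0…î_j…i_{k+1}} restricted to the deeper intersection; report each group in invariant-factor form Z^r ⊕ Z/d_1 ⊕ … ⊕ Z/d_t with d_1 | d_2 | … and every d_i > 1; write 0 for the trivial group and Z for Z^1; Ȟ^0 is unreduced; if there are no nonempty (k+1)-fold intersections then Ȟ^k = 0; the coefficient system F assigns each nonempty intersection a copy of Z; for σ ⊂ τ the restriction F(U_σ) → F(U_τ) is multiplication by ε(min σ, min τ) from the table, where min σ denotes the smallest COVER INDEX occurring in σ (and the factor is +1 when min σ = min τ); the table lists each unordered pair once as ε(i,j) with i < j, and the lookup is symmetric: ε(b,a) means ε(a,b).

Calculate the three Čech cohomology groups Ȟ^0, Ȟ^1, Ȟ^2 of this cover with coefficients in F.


nonempty intersections:
  U12={q2,q7} U13={q4} U14={q6,q8} U15={q3,q9} U23={q1,q10} U45={q5}
C dims 5,6; δ0: rk 4, SNF 1^4
Ȟ^0: (5−4)−0=1 ⇒ Z
Ȟ^1: (6−0)−4=2 ⇒ Z^2
Ȟ^2: (0−0)−0=0 ⇒ 0

Ȟ^0 = Z, Ȟ^1 = Z^2 and Ȟ^2 = 0


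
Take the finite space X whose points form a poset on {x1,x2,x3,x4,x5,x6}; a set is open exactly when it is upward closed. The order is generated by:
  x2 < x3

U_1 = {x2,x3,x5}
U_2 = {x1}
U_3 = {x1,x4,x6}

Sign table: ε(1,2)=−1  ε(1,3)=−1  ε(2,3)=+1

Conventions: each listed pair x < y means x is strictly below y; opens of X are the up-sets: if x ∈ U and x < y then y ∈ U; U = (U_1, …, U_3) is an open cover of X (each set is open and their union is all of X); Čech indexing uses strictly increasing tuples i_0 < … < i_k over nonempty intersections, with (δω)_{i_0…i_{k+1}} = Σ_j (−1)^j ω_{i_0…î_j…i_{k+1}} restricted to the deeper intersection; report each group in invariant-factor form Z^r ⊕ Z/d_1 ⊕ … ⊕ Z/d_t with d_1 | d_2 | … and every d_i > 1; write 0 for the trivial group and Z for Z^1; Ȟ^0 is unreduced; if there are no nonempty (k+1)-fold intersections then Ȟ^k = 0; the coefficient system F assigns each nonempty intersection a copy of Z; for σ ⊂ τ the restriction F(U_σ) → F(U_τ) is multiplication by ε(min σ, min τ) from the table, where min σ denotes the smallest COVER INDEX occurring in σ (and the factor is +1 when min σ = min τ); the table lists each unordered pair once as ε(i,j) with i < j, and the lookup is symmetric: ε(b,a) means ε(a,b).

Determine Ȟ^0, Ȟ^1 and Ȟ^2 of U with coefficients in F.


Ȟ^0(U;F) ≅ Z^2,  Ȟ^1(U;F) ≅ 0,  Ȟ^2(U;F) ≅ 0

nonempty intersections:
  U23={x1}
C dims 3,1; δ0: rk 1, SNF 1^1
Ȟ^0: (3−1)−0=2 ⇒ Z^2
Ȟ^1: (1−0)−1=0 ⇒ 0
Ȟ^2: (0−0)−0=0 ⇒ 0


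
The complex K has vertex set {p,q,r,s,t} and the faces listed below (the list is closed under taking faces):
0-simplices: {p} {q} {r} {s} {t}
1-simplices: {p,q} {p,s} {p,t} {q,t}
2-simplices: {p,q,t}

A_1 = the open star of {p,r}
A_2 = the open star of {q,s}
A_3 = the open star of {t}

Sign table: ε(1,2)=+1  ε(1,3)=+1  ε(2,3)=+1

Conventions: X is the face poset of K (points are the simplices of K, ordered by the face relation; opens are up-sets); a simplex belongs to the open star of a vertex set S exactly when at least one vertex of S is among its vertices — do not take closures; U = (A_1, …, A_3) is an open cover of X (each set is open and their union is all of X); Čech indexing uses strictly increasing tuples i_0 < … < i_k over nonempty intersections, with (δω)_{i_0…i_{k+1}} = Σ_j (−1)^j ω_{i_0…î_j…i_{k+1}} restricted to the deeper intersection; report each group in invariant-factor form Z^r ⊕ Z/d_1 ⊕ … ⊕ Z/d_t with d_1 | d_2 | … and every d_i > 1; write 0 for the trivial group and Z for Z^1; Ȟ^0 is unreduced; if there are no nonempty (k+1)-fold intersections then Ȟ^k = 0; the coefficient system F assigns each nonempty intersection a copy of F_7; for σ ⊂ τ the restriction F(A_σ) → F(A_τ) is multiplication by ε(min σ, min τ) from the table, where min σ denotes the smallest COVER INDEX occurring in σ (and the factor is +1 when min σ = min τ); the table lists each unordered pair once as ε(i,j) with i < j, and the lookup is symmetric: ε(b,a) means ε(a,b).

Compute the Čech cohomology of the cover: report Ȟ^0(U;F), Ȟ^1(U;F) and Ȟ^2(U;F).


nerve of the cover:
  A1={{p},{r},{p,q},{p,s},{p,t},{p,q,t}} A2={{q},{s},{p,q},{p,s},{q,t},{p,q,t}} A3={{t},{p,t},{q,t},{p,q,t}}
  A12={{p,q},{p,s},{p,q,t}} A13={{p,t},{p,q,t}} A23={{q,t},{p,q,t}}
  A123={{p,q,t}}
C dims 3,3,1; δ0: rk_F7 2; δ1: rk_F7 1
Ȟ^0 = (3 − 2) − 0 = 1, so Ȟ^0 ≅ Z/7
Ȟ^1 = (3 − 1) − 2 = 0, so Ȟ^1 ≅ 0
Ȟ^2 = (1 − 0) − 1 = 0, so Ȟ^2 ≅ 0

Ȟ^0(U;F) ≅ Z/7, Ȟ^1(U;F) ≅ 0, Ȟ^2(U;F) ≅ 0


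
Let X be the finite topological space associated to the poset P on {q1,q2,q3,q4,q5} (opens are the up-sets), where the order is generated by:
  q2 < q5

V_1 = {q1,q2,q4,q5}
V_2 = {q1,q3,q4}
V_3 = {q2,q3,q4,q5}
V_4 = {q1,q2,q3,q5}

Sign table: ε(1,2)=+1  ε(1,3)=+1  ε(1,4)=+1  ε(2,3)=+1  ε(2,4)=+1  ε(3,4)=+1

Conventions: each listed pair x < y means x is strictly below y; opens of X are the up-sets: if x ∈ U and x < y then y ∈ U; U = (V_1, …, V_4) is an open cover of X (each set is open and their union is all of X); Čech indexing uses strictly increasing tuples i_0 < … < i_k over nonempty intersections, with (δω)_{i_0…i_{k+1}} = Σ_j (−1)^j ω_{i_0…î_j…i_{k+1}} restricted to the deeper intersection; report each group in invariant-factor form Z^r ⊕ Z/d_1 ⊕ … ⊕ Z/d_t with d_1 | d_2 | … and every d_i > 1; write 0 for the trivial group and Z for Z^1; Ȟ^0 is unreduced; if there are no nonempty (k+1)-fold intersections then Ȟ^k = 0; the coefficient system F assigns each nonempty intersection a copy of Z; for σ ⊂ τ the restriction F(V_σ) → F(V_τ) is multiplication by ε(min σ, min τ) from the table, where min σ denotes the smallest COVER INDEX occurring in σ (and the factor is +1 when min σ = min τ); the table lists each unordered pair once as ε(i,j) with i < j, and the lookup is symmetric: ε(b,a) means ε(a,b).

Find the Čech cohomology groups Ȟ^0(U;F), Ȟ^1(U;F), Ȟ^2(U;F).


nonempty intersections:
  V12={q1,q4} V13={q2,q4,q5} V14={q1,q2,q5} V23={q3,q4} V24={q1,q3} V34={q2,q3,q5}
  V123={q4} V124={q1} V134={q2,q5} V234={q3}
C dims 4,6,4; δ0: rk 3, SNF 1^3; δ1: rk 3, SNF 1^3
Ȟ^0: (4−3)−0=1 ⇒ Z
Ȟ^1: (6−3)−3=0 ⇒ 0
Ȟ^2: (4−0)−3=1 ⇒ Z

Ȟ^0 ≅ Z,  Ȟ^1 ≅ 0,  Ȟ^2 ≅ Z


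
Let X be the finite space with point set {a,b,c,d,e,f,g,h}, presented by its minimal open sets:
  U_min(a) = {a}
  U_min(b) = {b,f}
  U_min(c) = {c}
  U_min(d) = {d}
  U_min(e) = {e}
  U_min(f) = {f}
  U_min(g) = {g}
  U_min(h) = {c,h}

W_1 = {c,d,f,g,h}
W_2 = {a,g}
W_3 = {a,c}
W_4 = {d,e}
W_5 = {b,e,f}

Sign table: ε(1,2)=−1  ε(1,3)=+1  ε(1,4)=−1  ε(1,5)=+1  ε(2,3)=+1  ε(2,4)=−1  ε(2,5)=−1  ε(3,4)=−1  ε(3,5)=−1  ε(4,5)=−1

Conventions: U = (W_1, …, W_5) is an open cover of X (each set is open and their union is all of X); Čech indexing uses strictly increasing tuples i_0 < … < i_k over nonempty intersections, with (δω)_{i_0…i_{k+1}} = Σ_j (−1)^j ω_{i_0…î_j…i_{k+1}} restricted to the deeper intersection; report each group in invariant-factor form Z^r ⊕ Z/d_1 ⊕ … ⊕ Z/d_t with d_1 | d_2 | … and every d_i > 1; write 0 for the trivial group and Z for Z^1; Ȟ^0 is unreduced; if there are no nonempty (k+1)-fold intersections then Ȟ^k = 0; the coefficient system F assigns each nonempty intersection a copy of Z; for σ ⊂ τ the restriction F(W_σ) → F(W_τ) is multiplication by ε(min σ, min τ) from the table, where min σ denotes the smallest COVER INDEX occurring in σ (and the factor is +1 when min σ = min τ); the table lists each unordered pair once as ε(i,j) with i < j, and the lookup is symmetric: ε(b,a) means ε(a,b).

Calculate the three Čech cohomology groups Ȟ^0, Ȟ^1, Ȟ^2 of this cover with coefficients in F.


intersection data:
  W12={g} W13={c} W14={d} W15={f} W23={a} W45={e}
C dims 5,6; δ0: rk 5, SNF 1^4·2
Ȟ^0 = (5 − 5) − 0 = 0, so Ȟ^0 ≅ 0
Ȟ^1 = (6 − 0) − 5 = 1 plus torsion [2], so Ȟ^1 ≅ Z ⊕ Z/2
Ȟ^2 = (0 − 0) − 0 = 0, so Ȟ^2 ≅ 0

Ȟ^0 = 0, Ȟ^1 = Z ⊕ Z/2, Ȟ^2 = 0


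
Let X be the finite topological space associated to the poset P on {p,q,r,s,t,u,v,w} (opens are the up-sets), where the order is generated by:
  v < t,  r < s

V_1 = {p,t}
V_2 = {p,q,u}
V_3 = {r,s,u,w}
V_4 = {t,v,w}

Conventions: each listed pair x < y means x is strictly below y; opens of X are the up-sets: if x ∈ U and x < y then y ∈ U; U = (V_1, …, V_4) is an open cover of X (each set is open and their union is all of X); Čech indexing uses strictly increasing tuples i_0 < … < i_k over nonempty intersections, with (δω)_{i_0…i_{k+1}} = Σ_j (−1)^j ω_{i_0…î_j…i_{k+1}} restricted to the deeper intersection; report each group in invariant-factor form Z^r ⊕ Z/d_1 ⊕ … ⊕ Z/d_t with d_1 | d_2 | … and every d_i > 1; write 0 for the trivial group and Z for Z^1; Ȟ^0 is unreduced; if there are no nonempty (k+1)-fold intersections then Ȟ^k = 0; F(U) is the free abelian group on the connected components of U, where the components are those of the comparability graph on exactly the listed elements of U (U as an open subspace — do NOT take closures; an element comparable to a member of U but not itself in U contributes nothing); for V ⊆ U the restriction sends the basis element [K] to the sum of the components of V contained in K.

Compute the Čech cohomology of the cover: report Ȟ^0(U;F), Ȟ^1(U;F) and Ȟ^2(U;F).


nonempty overlaps:
  V12={p} V14={t} V23={u} V34={w}
components per intersection:
  V1: {p} {t}
  V2: {p} {q} {u}
  V3: {r,s} {u} {w}
  V4: {t,v} {w}
  V12: {p}
  V14: {t}
  V23: {u}
  V34: {w}
C dims 10,4; δ0: rk 4, SNF 1^4
degree 0: 10−4−0 = 6 → Ȟ^0 ≅ Z^6
degree 1: 4−0−4 = 0 → Ȟ^1 ≅ 0
degree 2: 0−0−0 = 0 → Ȟ^2 ≅ 0

Ȟ^0 = Z^6, Ȟ^1 = 0 and Ȟ^2 = 0


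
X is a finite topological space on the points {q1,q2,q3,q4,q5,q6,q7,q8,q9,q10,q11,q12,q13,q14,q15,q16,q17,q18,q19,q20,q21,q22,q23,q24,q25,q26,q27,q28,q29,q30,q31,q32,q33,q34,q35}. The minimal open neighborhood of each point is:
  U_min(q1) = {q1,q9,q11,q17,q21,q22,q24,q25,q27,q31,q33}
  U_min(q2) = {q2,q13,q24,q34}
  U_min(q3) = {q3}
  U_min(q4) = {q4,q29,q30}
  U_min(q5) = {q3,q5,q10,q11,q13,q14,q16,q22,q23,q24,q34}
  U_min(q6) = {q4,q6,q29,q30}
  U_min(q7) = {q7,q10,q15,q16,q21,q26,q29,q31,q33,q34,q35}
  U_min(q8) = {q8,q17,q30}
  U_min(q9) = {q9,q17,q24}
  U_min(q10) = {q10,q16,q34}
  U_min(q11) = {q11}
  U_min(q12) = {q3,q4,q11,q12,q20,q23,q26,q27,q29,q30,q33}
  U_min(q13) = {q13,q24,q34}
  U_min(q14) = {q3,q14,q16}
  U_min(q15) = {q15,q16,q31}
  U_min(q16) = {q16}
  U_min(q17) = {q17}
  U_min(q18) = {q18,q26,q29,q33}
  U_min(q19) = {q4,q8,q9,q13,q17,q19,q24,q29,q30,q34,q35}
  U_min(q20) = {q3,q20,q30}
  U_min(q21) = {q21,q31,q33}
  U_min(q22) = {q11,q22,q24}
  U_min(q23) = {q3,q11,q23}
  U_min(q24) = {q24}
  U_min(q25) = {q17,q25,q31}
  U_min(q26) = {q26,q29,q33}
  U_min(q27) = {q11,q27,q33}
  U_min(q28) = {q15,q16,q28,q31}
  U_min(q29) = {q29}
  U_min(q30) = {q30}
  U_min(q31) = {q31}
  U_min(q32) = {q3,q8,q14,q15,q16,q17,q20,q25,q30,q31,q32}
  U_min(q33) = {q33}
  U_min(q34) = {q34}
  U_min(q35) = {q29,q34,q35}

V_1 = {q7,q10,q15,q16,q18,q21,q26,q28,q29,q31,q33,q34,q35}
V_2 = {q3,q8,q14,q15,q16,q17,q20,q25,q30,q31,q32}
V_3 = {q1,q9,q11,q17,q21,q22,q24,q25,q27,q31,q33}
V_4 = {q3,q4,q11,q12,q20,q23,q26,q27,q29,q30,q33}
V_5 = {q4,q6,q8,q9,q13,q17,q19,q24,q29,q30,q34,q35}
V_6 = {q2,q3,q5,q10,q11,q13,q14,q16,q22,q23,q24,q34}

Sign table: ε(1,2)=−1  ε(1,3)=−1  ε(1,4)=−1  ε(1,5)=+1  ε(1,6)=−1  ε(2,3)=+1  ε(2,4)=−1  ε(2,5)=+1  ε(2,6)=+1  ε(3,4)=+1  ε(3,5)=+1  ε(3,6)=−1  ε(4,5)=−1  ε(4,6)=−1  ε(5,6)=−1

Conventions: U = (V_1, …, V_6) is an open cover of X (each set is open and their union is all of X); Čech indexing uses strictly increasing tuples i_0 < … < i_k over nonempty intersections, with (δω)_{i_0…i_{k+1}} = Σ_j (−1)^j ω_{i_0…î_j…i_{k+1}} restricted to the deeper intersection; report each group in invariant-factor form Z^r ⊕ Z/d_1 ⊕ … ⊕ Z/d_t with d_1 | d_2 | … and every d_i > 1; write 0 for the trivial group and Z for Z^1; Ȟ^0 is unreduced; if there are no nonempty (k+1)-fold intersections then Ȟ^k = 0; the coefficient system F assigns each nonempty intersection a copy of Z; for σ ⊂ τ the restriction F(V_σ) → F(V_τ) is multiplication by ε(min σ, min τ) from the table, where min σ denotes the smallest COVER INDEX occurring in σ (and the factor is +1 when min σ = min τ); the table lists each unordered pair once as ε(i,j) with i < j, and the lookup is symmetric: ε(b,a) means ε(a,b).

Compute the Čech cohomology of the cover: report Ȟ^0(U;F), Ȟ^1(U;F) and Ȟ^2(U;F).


cover nerve:
  V12={q15,q16,q31} V13={q21,q31,q33} V14={q26,q29,q33} V15={q29,q34,q35} V16={q10,q16,q34} V23={q17,q25,q31} V24={q3,q20,q30} V25={q8,q17,q30} V26={q3,q14,q16} V34={q11,q27,q33} V35={q9,q17,q24} V36={q11,q22,q24} V45={q4,q29,q30} V46={q3,q11,q23} V56={q13,q24,q34}
  V123={q31} V126={q16} V134={q33} V145={q29} V156={q34} V235={q17} V245={q30} V246={q3} V346={q11} V356={q24}
C dims 6,15,10; δ0: rk 6, SNF 1^5·2; δ1: rk 9, SNF 1^9
Ȟ^0: (6−6)−0=0 ⇒ 0
Ȟ^1: (15−9)−6=0 plus torsion [2] ⇒ Z/2
Ȟ^2: (10−0)−9=1 ⇒ Z

Ȟ^0 ≅ 0, Ȟ^1 ≅ Z/2, Ȟ^2 ≅ Z


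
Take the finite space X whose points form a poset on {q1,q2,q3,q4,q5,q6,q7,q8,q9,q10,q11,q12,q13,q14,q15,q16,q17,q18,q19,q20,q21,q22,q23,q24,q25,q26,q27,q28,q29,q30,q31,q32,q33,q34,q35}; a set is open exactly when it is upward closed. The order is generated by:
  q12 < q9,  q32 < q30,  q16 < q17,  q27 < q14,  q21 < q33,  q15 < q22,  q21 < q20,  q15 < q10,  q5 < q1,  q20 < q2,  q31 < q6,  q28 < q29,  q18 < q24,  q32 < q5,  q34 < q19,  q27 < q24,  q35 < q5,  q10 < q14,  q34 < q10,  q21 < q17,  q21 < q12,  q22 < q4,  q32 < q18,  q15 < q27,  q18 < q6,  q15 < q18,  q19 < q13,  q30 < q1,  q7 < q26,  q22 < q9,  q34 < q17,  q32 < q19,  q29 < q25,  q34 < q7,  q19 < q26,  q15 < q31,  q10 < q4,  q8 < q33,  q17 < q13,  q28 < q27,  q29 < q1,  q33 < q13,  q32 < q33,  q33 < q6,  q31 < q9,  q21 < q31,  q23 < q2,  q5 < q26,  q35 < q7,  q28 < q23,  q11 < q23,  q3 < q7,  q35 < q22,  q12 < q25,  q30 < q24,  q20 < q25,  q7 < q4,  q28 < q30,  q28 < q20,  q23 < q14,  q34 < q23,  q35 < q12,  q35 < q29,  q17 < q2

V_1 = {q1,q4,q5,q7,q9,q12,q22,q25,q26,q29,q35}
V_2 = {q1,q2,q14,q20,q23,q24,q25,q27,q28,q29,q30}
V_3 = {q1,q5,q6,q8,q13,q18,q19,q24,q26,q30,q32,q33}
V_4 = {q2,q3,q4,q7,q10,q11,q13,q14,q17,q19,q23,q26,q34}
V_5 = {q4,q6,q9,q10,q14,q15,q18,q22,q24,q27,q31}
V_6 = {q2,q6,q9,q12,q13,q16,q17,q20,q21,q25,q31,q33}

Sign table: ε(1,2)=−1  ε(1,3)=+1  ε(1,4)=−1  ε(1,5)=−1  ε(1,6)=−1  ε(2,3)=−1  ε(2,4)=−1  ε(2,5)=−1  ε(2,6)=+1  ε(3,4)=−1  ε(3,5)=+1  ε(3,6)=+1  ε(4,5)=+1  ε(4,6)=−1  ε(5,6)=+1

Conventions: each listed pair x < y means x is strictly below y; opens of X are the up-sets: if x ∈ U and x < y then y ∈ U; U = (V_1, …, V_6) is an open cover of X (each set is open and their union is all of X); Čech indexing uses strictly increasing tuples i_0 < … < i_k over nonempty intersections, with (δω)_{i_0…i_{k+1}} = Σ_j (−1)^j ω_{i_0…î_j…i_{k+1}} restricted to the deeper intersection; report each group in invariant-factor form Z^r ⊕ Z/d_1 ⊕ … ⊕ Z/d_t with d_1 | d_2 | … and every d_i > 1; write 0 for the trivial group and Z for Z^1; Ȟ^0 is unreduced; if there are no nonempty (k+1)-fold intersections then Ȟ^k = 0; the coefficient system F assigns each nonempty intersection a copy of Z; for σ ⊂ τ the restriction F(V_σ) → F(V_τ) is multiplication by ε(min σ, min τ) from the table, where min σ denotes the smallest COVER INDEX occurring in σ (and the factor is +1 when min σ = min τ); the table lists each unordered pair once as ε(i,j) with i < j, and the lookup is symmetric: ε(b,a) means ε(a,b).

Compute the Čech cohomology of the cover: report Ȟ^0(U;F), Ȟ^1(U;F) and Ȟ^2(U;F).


nonempty overlaps:
  V12={q1,q25,q29} V13={q1,q5,q26} V14={q4,q7,q26} V15={q4,q9,q22} V16={q9,q12,q25} V23={q1,q24,q30} V24={q2,q14,q23} V25={q14,q24,q27} V26={q2,q20,q25} V34={q13,q19,q26} V35={q6,q18,q24} V36={q6,q13,q33} V45={q4,q10,q14} V46={q2,q13,q17} V56={q6,q9,q31}
  V123={q1} V126={q25} V134={q26} V145={q4} V156={q9} V235={q24} V245={q14} V246={q2} V346={q13} V356={q6}
C dims 6,15,10; δ0: rk 6, SNF 1^5·2; δ1: rk 9, SNF 1^9
degree 0: 6−6−0 = 0 → Ȟ^0 ≅ 0
degree 1: 15−9−6 = 0 plus torsion [2] → Ȟ^1 ≅ Z/2
degree 2: 10−0−9 = 1 → Ȟ^2 ≅ Z

Ȟ^0 ≅ 0, Ȟ^1 ≅ Z/2 and Ȟ^2 ≅ Z


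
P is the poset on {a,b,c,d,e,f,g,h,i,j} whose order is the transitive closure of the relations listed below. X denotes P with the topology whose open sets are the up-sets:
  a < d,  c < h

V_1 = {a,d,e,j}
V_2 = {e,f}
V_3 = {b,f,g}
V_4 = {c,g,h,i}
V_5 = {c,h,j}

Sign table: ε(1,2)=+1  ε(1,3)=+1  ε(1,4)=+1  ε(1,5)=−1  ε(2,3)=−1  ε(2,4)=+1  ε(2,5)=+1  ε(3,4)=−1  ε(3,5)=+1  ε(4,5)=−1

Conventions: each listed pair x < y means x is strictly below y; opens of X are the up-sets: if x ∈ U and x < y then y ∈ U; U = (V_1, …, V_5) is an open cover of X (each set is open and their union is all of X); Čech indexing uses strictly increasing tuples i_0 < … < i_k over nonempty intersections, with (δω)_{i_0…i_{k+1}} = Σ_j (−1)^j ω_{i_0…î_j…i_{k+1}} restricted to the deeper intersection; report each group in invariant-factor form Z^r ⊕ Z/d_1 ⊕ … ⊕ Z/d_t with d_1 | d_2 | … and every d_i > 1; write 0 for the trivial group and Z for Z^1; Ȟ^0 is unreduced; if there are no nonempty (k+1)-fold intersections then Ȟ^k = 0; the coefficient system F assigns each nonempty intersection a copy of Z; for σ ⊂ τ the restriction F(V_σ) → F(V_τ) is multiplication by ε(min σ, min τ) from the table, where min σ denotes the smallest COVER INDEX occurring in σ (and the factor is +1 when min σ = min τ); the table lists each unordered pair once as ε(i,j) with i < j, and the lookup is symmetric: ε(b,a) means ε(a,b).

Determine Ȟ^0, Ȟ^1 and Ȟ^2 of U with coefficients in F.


Ȟ^0 ≅ Z, Ȟ^1 ≅ Z and Ȟ^2 ≅ 0

nerve simplices:
  V12={e} V15={j} V23={f} V34={g} V45={c,h}
C dims 5,5; δ0: rk 4, SNF 1^4
degree 0: 5−4−0 = 1 → Ȟ^0 ≅ Z
degree 1: 5−0−4 = 1 → Ȟ^1 ≅ Z
degree 2: 0−0−0 = 0 → Ȟ^2 ≅ 0


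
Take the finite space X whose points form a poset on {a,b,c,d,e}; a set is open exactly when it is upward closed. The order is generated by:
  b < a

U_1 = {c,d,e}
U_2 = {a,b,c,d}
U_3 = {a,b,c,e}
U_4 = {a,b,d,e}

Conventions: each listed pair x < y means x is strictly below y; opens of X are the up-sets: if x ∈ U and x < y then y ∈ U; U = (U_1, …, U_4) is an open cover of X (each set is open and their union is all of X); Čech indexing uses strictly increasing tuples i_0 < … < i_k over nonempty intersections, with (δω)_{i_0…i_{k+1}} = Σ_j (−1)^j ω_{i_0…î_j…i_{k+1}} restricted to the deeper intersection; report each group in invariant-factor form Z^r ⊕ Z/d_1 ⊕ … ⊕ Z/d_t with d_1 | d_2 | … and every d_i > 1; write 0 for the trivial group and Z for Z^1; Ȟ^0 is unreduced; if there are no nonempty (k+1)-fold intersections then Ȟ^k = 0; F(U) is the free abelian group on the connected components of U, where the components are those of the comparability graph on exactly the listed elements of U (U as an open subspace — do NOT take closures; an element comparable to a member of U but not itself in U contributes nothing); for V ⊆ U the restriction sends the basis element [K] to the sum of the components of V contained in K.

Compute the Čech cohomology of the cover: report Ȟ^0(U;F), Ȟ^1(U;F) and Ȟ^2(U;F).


nonempty overlaps:
  U12={c,d} U13={c,e} U14={d,e} U23={a,b,c} U24={a,b,d} U34={a,b,e}
  U123={c} U124={d} U134={e} U234={a,b}
components per intersection:
  U1: {c} {d} {e}
  U2: {a,b} {c} {d}
  U3: {a,b} {c} {e}
  U4: {a,b} {d} {e}
  U12: {c} {d}
  U13: {c} {e}
  U14: {d} {e}
  U23: {a,b} {c}
  U24: {a,b} {d}
  U34: {a,b} {e}
  U123: {c}
  U124: {d}
  U134: {e}
  U234: {a,b}
C dims 12,12,4; δ0: rk 8, SNF 1^8; δ1: rk 4, SNF 1^4
degree 0: 12−8−0 = 4 → Ȟ^0 ≅ Z^4
degree 1: 12−4−8 = 0 → Ȟ^1 ≅ 0
degree 2: 4−0−4 = 0 → Ȟ^2 ≅ 0

Ȟ^0 ≅ Z^4; Ȟ^1 ≅ 0; Ȟ^2 ≅ 0


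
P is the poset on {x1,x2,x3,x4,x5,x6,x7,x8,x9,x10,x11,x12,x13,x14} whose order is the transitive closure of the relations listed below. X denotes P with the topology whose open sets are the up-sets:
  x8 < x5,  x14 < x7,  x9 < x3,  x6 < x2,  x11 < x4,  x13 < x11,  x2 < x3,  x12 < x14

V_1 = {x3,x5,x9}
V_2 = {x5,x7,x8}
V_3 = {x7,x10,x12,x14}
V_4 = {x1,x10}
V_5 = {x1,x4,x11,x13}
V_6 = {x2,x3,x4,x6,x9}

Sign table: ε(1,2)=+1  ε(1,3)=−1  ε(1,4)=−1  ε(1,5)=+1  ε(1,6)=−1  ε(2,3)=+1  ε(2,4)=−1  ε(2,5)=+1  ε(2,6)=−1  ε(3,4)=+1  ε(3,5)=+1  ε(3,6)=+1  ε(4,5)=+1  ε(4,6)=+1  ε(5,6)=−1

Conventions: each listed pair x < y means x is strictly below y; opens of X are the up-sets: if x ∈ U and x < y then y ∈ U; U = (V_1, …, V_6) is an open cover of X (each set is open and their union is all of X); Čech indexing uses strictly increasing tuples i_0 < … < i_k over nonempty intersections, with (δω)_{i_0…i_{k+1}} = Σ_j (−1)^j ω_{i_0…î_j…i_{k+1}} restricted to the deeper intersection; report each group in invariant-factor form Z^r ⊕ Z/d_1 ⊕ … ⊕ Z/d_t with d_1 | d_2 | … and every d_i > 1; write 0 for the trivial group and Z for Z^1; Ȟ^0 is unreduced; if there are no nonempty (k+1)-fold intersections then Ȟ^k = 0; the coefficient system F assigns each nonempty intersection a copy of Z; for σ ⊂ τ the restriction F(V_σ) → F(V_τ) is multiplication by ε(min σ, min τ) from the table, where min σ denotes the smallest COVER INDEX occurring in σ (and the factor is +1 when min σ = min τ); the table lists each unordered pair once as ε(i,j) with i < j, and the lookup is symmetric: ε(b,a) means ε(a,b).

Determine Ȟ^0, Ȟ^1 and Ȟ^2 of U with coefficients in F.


Ȟ^0(U;F) ≅ Z, Ȟ^1(U;F) ≅ Z and Ȟ^2(U;F) ≅ 0

nonempty overlaps:
  V12={x5} V16={x3,x9} V23={x7} V34={x10} V45={x1} V56={x4}
C dims 6,6; δ0: rk 5, SNF 1^5
degree 0: 6−5−0 = 1 → Ȟ^0 ≅ Z
degree 1: 6−0−5 = 1 → Ȟ^1 ≅ Z
degree 2: 0−0−0 = 0 → Ȟ^2 ≅ 0


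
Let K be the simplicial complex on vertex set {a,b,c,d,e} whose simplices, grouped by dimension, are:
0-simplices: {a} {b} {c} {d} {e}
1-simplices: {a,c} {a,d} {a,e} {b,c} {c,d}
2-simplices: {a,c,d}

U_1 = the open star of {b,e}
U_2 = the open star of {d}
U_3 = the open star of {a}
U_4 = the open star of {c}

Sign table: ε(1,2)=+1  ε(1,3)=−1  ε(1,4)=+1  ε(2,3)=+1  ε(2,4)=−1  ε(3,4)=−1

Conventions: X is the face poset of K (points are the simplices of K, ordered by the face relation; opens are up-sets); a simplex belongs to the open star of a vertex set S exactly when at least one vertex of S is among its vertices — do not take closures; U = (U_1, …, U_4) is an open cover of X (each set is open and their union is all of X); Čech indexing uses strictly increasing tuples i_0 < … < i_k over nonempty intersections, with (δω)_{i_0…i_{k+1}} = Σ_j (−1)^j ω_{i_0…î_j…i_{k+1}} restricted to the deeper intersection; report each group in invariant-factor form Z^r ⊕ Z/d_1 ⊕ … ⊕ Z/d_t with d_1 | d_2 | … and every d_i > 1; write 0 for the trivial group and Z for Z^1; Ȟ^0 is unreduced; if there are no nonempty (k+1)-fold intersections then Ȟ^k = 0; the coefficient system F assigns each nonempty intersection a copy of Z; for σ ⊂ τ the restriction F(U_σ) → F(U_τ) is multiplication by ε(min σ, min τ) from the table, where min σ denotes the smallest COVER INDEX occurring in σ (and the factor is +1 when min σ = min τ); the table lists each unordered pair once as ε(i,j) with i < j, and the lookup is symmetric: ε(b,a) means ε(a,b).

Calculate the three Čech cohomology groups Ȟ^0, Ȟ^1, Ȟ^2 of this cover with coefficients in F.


intersection data:
  U1={{b},{e},{a,e},{b,c}} U2={{d},{a,d},{c,d},{a,c,d}} U3={{a},{a,c},{a,d},{a,e},{a,c,d}} U4={{c},{a,c},{b,c},{c,d},{a,c,d}}
  U13={{a,e}} U14={{b,c}} U23={{a,d},{a,c,d}} U24={{c,d},{a,c,d}} U34={{a,c},{a,c,d}}
  U234={{a,c,d}}
C dims 4,5,1; δ0: rk 3, SNF 1^3; δ1: rk 1, SNF 1^1
Ȟ^0 = (4 − 3) − 0 = 1, so Ȟ^0 ≅ Z
Ȟ^1 = (5 − 1) − 3 = 1, so Ȟ^1 ≅ Z
Ȟ^2 = (1 − 0) − 1 = 0, so Ȟ^2 ≅ 0

Ȟ^0 ≅ Z; Ȟ^1 ≅ Z; Ȟ^2 ≅ 0


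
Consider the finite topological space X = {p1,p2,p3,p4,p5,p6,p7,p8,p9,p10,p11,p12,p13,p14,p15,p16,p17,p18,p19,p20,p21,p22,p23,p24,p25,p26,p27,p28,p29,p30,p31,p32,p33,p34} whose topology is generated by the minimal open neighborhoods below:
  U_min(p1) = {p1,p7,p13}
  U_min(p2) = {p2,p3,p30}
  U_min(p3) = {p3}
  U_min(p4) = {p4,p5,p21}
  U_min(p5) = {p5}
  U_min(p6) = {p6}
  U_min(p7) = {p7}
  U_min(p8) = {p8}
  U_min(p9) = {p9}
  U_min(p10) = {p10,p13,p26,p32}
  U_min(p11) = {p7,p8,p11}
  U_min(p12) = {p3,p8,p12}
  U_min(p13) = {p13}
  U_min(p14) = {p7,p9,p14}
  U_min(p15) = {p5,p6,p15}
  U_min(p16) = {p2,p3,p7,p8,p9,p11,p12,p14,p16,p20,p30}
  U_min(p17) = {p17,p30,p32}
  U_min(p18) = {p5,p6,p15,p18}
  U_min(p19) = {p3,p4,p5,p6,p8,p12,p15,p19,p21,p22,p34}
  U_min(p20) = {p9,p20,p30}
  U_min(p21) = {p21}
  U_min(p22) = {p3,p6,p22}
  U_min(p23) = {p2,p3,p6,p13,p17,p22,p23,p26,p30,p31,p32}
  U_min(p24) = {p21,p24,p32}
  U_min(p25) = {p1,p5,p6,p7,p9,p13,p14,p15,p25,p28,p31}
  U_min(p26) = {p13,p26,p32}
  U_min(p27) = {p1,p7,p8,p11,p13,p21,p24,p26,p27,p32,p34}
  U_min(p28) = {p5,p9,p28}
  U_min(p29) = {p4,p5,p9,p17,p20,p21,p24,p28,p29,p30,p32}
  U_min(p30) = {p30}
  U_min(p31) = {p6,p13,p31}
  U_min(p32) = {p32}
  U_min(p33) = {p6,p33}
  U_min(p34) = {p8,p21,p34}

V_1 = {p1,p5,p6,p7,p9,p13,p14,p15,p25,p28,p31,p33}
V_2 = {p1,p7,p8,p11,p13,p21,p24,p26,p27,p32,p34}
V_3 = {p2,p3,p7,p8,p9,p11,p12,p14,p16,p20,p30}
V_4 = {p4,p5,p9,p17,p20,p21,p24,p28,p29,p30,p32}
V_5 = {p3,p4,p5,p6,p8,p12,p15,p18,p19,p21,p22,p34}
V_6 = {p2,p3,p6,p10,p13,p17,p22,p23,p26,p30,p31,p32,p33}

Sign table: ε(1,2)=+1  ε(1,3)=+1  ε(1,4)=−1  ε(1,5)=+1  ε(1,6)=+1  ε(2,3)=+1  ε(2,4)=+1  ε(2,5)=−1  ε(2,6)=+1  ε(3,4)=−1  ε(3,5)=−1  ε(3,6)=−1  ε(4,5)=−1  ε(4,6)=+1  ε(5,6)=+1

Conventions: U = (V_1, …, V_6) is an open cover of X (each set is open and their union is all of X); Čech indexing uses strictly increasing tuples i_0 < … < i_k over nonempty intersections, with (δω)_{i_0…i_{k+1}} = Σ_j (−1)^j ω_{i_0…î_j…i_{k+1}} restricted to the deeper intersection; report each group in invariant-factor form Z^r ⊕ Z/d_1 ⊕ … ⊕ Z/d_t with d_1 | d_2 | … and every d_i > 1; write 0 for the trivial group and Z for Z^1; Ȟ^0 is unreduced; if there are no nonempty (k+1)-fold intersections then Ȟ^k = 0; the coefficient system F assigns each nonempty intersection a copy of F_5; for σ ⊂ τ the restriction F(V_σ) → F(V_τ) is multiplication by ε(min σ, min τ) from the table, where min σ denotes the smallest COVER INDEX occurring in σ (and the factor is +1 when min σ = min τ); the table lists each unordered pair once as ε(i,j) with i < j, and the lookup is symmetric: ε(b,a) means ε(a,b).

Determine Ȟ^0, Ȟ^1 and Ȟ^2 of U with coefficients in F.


nerve simplices:
  V12={p1,p7,p13} V13={p7,p9,p14} V14={p5,p9,p28} V15={p5,p6,p15} V16={p6,p13,p31,p33} V23={p7,p8,p11} V24={p21,p24,p32} V25={p8,p21,p34} V26={p13,p26,p32} V34={p9,p20,p30} V35={p3,p8,p12} V36={p2,p3,p30} V45={p4,p5,p21} V46={p17,p30,p32} V56={p3,p6,p22}
  V123={p7} V126={p13} V134={p9} V145={p5} V156={p6} V235={p8} V245={p21} V246={p32} V346={p30} V356={p3}
C dims 6,15,10; δ0: rk_F5 6; δ1: rk_F5 9
degree 0: 6−6−0 = 0 → Ȟ^0 ≅ 0
degree 1: 15−9−6 = 0 → Ȟ^1 ≅ 0
degree 2: 10−0−9 = 1 → Ȟ^2 ≅ Z/5

Ȟ^0(U;F) ≅ 0,  Ȟ^1(U;F) ≅ 0,  Ȟ^2(U;F) ≅ Z/5


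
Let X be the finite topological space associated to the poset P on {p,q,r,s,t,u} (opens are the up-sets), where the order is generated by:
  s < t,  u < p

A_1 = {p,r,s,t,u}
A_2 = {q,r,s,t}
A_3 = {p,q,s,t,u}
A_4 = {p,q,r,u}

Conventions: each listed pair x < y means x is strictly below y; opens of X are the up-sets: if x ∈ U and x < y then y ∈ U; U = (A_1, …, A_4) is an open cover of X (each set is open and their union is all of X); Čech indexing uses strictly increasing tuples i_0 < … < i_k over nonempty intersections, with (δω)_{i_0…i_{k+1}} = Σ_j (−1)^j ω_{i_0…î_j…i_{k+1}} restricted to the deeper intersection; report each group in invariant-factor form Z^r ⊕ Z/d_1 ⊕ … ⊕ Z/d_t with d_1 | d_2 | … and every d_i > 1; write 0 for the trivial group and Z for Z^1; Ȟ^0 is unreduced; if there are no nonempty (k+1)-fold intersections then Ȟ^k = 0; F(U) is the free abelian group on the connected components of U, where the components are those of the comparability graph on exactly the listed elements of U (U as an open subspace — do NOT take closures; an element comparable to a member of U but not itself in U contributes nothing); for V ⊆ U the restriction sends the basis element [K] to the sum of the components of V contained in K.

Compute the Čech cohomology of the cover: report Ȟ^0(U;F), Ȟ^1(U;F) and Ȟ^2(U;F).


nonempty overlaps:
  A12={r,s,t} A13={p,s,t,u} A14={p,r,u} A23={q,s,t} A24={q,r} A34={p,q,u}
  A123={s,t} A124={r} A134={p,u} A234={q}
components per intersection:
  A1: {p,u} {r} {s,t}
  A2: {q} {r} {s,t}
  A3: {p,u} {q} {s,t}
  A4: {p,u} {q} {r}
  A12: {r} {s,t}
  A13: {p,u} {s,t}
  A14: {p,u} {r}
  A23: {q} {s,t}
  A24: {q} {r}
  A34: {p,u} {q}
  A123: {s,t}
  A124: {r}
  A134: {p,u}
  A234: {q}
C dims 12,12,4; δ0: rk 8, SNF 1^8; δ1: rk 4, SNF 1^4
degree 0: 12−8−0 = 4 → Ȟ^0 ≅ Z^4
degree 1: 12−4−8 = 0 → Ȟ^1 ≅ 0
degree 2: 4−0−4 = 0 → Ȟ^2 ≅ 0

Ȟ^0(U;F) ≅ Z^4, Ȟ^1(U;F) ≅ 0 and Ȟ^2(U;F) ≅ 0


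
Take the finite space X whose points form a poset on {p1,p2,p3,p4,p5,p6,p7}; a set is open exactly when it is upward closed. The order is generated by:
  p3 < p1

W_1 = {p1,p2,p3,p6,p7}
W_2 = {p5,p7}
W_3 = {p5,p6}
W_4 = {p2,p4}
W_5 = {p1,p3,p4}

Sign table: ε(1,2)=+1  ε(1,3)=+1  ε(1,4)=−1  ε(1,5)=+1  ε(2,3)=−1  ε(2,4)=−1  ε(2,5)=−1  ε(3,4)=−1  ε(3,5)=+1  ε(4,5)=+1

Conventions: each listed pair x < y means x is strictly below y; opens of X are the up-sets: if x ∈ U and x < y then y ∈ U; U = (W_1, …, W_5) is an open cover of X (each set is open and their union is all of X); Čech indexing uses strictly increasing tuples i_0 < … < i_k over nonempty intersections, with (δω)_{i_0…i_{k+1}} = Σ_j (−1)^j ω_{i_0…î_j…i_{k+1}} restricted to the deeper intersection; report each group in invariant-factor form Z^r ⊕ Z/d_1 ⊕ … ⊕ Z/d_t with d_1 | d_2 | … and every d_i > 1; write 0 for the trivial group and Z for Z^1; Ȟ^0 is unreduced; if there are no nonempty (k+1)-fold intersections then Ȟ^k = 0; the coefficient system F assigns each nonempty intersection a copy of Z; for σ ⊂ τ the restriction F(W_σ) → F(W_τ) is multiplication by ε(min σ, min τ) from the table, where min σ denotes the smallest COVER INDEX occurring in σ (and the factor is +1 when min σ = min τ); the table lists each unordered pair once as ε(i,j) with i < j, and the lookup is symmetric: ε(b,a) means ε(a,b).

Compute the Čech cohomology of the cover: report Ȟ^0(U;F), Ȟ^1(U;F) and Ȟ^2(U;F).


cover nerve:
  W12={p7} W13={p6} W14={p2} W15={p1,p3} W23={p5} W45={p4}
C dims 5,6; δ0: rk 5, SNF 1^4·2
Ȟ^0: (5−5)−0=0 ⇒ 0
Ȟ^1: (6−0)−5=1 plus torsion [2] ⇒ Z ⊕ Z/2
Ȟ^2: (0−0)−0=0 ⇒ 0

Ȟ^0(U;F) ≅ 0, Ȟ^1(U;F) ≅ Z ⊕ Z/2, Ȟ^2(U;F) ≅ 0
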